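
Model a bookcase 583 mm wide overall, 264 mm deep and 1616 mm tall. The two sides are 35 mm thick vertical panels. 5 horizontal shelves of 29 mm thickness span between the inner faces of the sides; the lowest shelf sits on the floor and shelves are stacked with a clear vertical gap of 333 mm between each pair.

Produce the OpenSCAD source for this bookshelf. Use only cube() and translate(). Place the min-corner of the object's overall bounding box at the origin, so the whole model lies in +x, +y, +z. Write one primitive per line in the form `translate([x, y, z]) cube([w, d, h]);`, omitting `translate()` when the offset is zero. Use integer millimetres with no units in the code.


cube([35, 264, 1616]);
translate([548, 0, 0]) cube([35, 264, 1616]);
translate([35, 0, 0]) cube([513, 264, 29]);
translate([35, 0, 362]) cube([513, 264, 29]);
translate([35, 0, 724]) cube([513, 264, 29]);
translate([35, 0, 1086]) cube([513, 264, 29]);
translate([35, 0, 1448]) cube([513, 264, 29]);


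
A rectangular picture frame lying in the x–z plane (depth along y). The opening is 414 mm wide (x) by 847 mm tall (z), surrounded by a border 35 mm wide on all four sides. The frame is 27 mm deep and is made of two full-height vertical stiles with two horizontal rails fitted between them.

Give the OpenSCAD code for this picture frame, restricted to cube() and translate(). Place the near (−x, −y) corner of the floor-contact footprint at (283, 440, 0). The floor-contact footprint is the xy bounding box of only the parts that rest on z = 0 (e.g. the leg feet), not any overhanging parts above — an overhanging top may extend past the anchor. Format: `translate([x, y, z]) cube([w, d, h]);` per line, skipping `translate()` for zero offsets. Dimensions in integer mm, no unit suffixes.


translate([283, 440, 0]) cube([35, 27, 917]);
translate([732, 440, 0]) cube([35, 27, 917]);
translate([318, 440, 0]) cube([414, 27, 35]);
translate([318, 440, 882]) cube([414, 27, 35]);


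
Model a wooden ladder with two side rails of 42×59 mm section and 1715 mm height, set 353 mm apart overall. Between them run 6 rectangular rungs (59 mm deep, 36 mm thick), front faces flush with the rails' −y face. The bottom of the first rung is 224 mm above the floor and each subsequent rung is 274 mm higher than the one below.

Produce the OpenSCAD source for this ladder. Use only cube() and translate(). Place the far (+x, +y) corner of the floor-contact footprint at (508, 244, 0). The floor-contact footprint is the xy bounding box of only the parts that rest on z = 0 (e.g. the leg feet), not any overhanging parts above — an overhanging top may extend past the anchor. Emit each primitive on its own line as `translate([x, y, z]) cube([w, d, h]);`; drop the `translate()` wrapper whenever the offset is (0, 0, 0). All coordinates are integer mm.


translate([155, 185, 0]) cube([42, 59, 1715]);
translate([466, 185, 0]) cube([42, 59, 1715]);
translate([197, 185, 224]) cube([269, 59, 36]);
translate([197, 185, 498]) cube([269, 59, 36]);
translate([197, 185, 772]) cube([269, 59, 36]);
translate([197, 185, 1046]) cube([269, 59, 36]);
translate([197, 185, 1320]) cube([269, 59, 36]);
translate([197, 185, 1594]) cube([269, 59, 36]);


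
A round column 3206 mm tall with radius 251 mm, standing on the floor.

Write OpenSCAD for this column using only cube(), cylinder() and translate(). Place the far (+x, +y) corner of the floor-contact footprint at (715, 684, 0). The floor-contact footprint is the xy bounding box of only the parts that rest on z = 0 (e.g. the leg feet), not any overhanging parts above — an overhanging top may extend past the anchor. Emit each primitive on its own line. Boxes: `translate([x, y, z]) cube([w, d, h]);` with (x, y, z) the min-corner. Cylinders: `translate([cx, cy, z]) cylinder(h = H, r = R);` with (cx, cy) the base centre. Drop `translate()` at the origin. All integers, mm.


translate([464, 433, 0]) cylinder(h = 3206, r = 251);


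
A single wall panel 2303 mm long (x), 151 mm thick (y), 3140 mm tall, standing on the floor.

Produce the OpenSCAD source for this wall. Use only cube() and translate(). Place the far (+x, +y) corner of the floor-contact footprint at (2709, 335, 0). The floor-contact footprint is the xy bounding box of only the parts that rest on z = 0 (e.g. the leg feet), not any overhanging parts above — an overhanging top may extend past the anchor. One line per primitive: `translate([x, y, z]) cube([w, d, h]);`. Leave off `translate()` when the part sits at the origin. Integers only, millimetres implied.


translate([406, 184, 0]) cube([2303, 151, 3140]);


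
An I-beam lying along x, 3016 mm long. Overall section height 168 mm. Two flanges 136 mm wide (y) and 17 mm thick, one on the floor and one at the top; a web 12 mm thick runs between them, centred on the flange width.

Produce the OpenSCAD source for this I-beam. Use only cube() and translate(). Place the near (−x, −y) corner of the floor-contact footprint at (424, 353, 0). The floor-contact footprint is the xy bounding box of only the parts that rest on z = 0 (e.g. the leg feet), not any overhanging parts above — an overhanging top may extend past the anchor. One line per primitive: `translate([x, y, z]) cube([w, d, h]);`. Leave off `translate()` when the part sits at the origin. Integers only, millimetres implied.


translate([424, 353, 0]) cube([3016, 136, 17]);
translate([424, 415, 17]) cube([3016, 12, 134]);
translate([424, 353, 151]) cube([3016, 136, 17]);


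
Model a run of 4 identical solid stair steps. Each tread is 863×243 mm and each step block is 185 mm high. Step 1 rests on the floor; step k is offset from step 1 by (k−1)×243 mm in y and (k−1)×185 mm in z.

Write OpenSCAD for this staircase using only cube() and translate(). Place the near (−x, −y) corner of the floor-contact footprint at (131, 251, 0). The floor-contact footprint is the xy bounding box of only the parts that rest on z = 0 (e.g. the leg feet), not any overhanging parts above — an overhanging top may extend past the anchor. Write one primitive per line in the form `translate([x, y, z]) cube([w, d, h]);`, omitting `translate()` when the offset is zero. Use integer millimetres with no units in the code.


translate([131, 251, 0]) cube([863, 243, 185]);
translate([131, 494, 185]) cube([863, 243, 185]);
translate([131, 737, 370]) cube([863, 243, 185]);
translate([131, 980, 555]) cube([863, 243, 185]);


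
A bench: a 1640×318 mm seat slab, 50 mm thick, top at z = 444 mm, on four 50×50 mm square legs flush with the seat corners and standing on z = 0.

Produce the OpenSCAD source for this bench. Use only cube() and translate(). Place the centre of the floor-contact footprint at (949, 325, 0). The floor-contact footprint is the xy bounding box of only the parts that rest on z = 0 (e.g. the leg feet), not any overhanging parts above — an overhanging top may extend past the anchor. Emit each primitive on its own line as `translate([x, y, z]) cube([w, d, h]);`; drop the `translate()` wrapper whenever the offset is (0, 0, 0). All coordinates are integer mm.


translate([129, 166, 394]) cube([1640, 318, 50]);
translate([129, 166, 0]) cube([50, 50, 394]);
translate([129, 434, 0]) cube([50, 50, 394]);
translate([1719, 166, 0]) cube([50, 50, 394]);
translate([1719, 434, 0]) cube([50, 50, 394]);


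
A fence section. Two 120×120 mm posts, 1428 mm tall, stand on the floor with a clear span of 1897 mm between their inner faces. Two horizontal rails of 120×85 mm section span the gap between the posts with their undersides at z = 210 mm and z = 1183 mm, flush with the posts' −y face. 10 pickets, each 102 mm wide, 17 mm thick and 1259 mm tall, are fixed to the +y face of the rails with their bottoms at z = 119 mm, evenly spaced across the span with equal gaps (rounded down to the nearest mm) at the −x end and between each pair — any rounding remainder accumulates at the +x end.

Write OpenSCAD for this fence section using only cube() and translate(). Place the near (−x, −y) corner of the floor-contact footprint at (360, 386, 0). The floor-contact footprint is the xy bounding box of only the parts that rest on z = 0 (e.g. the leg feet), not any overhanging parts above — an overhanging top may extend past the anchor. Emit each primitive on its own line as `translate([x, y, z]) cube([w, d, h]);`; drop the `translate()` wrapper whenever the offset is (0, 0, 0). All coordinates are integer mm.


translate([360, 386, 0]) cube([120, 120, 1428]);
translate([2377, 386, 0]) cube([120, 120, 1428]);
translate([480, 386, 210]) cube([1897, 120, 85]);
translate([480, 386, 1183]) cube([1897, 120, 85]);
translate([559, 506, 119]) cube([102, 17, 1259]);
translate([740, 506, 119]) cube([102, 17, 1259]);
translate([921, 506, 119]) cube([102, 17, 1259]);
translate([1102, 506, 119]) cube([102, 17, 1259]);
translate([1283, 506, 119]) cube([102, 17, 1259]);
translate([1464, 506, 119]) cube([102, 17, 1259]);
translate([1645, 506, 119]) cube([102, 17, 1259]);
translate([1826, 506, 119]) cube([102, 17, 1259]);
translate([2007, 506, 119]) cube([102, 17, 1259]);
translate([2188, 506, 119]) cube([102, 17, 1259]);


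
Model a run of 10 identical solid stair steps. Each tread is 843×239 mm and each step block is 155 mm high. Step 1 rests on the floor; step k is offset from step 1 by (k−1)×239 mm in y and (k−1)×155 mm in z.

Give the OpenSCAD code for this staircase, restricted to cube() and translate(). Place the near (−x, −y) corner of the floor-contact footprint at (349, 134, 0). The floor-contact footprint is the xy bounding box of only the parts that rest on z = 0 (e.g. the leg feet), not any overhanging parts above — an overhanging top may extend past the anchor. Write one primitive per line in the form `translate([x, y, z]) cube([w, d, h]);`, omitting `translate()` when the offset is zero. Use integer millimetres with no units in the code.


translate([349, 134, 0]) cube([843, 239, 155]);
translate([349, 373, 155]) cube([843, 239, 155]);
translate([349, 612, 310]) cube([843, 239, 155]);
translate([349, 851, 465]) cube([843, 239, 155]);
translate([349, 1090, 620]) cube([843, 239, 155]);
translate([349, 1329, 775]) cube([843, 239, 155]);
translate([349, 1568, 930]) cube([843, 239, 155]);
translate([349, 1807, 1085]) cube([843, 239, 155]);
translate([349, 2046, 1240]) cube([843, 239, 155]);
translate([349, 2285, 1395]) cube([843, 239, 155]);


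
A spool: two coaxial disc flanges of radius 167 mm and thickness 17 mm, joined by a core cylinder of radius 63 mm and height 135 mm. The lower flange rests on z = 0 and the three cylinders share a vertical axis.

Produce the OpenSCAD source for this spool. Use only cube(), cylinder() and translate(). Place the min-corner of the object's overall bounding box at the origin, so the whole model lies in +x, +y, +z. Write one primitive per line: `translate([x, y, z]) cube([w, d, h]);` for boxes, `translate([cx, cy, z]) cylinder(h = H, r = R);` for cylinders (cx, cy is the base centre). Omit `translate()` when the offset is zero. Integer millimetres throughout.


translate([167, 167, 0]) cylinder(h = 17, r = 167);
translate([167, 167, 17]) cylinder(h = 135, r = 63);
translate([167, 167, 152]) cylinder(h = 17, r = 167);


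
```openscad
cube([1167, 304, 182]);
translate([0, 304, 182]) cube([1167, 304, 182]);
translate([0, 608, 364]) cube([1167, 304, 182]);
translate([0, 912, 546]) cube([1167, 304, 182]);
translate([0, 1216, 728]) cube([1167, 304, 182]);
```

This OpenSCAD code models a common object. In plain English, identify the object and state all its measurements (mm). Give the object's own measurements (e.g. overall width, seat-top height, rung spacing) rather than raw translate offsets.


A straight staircase of 5 solid steps. Each step is 1167 mm wide (x), 304 mm deep (y, the going) and 182 mm tall (the rise). The first step rests on the floor; each subsequent step sits one going further in +y and one rise higher in +z, directly behind and above the previous step with no overlap.


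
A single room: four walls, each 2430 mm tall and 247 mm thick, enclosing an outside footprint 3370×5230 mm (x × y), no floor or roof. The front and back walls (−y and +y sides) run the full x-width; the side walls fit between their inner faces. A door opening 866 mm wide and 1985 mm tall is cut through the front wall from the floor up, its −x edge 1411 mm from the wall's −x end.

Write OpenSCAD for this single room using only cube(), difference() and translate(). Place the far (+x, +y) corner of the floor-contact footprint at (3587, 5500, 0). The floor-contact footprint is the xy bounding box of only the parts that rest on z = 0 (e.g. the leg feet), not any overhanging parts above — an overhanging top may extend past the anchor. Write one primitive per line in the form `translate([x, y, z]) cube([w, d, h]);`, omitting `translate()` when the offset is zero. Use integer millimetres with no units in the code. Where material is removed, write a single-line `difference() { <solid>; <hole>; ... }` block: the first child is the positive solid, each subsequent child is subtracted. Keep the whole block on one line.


difference() { translate([217, 270, 0]) cube([3370, 247, 2430]); translate([1628, 270, 0]) cube([866, 247, 1985]); }
translate([217, 5253, 0]) cube([3370, 247, 2430]);
translate([217, 517, 0]) cube([247, 4736, 2430]);
translate([3340, 517, 0]) cube([247, 4736, 2430]);


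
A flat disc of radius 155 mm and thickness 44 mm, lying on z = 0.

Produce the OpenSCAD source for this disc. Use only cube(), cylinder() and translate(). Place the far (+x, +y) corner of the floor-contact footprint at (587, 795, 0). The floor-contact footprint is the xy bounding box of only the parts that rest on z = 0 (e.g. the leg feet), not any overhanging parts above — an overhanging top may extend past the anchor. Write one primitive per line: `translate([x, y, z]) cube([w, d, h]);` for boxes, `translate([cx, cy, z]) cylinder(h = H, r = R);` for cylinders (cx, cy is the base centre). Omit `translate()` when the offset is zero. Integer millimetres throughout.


translate([432, 640, 0]) cylinder(h = 44, r = 155);


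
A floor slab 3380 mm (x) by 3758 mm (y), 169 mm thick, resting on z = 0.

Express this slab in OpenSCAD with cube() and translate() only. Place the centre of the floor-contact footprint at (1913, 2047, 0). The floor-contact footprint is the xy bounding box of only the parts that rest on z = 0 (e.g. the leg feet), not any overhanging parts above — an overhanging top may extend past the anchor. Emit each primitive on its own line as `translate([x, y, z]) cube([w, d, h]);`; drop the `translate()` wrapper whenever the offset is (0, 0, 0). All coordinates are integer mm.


translate([223, 168, 0]) cube([3380, 3758, 169]);


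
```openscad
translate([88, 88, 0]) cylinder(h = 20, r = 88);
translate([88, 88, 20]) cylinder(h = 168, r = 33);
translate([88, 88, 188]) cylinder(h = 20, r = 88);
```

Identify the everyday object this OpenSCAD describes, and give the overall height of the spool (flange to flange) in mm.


A spool. The overall height is 208 mm.

Three coaxial cylinders, large–small–large — a spool. Two 20 mm flanges and a 168 mm core give 20 + 168 + 20 = 208 mm.


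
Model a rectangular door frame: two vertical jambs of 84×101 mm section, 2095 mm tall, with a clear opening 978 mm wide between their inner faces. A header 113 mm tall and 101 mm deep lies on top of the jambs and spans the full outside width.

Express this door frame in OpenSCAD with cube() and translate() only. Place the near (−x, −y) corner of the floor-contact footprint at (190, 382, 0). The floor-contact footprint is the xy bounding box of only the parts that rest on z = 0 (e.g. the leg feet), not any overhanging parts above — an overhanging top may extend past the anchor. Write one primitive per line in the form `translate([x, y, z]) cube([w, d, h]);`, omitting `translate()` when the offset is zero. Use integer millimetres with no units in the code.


translate([190, 382, 0]) cube([84, 101, 2095]);
translate([1252, 382, 0]) cube([84, 101, 2095]);
translate([190, 382, 2095]) cube([1146, 101, 113]);


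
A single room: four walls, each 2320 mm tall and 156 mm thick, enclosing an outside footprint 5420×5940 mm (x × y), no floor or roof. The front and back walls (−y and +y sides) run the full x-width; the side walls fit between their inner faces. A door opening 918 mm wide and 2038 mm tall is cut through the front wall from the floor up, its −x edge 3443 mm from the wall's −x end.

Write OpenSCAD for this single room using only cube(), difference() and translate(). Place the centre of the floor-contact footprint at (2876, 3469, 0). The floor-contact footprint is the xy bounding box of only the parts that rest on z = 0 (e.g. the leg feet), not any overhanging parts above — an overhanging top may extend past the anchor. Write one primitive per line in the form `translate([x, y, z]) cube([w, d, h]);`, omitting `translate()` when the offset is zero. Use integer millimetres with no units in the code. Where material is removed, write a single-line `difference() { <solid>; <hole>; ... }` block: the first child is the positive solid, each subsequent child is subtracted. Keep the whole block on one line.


difference() { translate([166, 499, 0]) cube([5420, 156, 2320]); translate([3609, 499, 0]) cube([918, 156, 2038]); }
translate([166, 6283, 0]) cube([5420, 156, 2320]);
translate([166, 655, 0]) cube([156, 5628, 2320]);
translate([5430, 655, 0]) cube([156, 5628, 2320]);


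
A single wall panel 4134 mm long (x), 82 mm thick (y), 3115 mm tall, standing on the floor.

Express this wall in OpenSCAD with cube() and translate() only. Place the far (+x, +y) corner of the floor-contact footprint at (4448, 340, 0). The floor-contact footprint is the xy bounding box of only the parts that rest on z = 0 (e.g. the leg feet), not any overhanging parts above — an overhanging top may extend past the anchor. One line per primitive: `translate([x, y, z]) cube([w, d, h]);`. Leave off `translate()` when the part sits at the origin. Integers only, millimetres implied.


translate([314, 258, 0]) cube([4134, 82, 3115]);


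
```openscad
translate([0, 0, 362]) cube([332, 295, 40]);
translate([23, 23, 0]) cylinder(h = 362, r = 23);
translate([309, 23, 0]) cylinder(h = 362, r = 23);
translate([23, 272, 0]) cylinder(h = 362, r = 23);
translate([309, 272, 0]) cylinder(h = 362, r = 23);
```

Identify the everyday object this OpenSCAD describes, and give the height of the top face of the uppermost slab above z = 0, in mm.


A stool. The seat height is 402 mm.

A 332×295×40 slab at z = 362 on four corner cylinders — a stool. The seat top is 362 + 40 = 402 mm.


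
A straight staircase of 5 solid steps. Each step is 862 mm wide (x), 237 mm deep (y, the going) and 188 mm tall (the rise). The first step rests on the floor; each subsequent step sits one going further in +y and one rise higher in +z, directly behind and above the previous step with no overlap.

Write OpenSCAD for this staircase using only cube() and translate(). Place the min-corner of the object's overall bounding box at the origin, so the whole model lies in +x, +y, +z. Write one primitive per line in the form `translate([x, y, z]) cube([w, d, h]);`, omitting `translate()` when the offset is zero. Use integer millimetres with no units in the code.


cube([862, 237, 188]);
translate([0, 237, 188]) cube([862, 237, 188]);
translate([0, 474, 376]) cube([862, 237, 188]);
translate([0, 711, 564]) cube([862, 237, 188]);
translate([0, 948, 752]) cube([862, 237, 188]);


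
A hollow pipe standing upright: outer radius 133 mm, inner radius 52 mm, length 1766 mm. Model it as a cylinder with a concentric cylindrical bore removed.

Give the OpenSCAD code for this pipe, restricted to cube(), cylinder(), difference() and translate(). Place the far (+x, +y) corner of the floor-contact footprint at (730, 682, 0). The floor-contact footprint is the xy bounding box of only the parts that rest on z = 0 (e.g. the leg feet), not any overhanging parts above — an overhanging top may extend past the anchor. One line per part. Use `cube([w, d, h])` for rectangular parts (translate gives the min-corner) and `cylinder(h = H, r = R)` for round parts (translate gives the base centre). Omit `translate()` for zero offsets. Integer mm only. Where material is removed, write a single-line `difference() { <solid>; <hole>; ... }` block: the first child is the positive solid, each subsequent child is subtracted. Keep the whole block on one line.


difference() { translate([597, 549, 0]) cylinder(h = 1766, r = 133); translate([597, 549, 0]) cylinder(h = 1766, r = 52); }


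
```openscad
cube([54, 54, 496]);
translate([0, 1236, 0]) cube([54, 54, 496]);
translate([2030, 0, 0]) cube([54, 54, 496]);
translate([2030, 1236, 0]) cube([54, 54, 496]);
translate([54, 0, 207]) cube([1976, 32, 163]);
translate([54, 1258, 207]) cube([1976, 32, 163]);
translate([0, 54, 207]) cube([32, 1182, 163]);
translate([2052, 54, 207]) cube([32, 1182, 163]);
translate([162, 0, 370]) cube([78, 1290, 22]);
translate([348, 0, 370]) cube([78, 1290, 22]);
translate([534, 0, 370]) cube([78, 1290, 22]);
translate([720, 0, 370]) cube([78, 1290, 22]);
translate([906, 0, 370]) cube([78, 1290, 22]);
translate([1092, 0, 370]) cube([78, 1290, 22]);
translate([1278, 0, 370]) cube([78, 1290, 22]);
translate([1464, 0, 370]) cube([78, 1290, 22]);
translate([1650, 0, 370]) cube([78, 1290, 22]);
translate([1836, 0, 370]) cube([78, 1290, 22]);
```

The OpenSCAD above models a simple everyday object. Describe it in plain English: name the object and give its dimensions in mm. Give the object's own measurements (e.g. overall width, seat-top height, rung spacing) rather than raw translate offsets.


A bed frame 2084 mm long (x) by 1290 mm wide (y). Four 54×54 mm corner posts, 496 mm tall, at the corners of the footprint. Four rails of 32 mm thickness and 163 mm height run between adjacent posts with their undersides at z = 207 mm, their outer faces flush with the outside of the frame (the two x-running rails run between the posts' inner faces; the two y-running rails run between the posts' inner faces). 10 slats, each 78 mm wide (x) and 22 mm thick, lie across the top of the two x-running rails, running the full 1290 mm width of the frame in y; along x they sit between the end posts with a 108 mm gap after the −x posts and between neighbouring slats, leaving 116 mm before the +x posts.


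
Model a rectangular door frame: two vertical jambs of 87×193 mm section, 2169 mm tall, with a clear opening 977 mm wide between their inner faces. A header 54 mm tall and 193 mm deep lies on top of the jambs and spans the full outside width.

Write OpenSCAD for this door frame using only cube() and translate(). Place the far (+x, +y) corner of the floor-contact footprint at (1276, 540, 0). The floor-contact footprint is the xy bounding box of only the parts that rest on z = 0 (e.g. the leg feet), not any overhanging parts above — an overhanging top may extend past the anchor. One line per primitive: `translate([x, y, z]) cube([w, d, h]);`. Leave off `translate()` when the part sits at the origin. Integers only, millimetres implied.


translate([125, 347, 0]) cube([87, 193, 2169]);
translate([1189, 347, 0]) cube([87, 193, 2169]);
translate([125, 347, 2169]) cube([1151, 193, 54]);


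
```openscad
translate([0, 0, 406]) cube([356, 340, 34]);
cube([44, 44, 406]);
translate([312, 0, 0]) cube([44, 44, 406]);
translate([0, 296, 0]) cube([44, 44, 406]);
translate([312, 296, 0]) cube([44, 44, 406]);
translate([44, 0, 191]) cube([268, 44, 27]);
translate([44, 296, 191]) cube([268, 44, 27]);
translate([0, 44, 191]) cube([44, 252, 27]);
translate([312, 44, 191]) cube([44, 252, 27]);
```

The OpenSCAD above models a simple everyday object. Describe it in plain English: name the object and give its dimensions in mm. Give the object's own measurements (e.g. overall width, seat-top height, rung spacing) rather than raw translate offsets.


A four-legged stool. The seat is a 356×340×34 mm slab whose top surface is at z = 440 mm; four square legs, each 44×44 mm in cross-section, run from the floor (z = 0) to the underside of the seat, each flush with a corner of the seat. Four stretchers, 44 mm wide and 27 mm tall, connect adjacent legs with their undersides at z = 191 mm, each running between the inner faces of the legs it joins and aligned with the legs' outer faces on the other axis.


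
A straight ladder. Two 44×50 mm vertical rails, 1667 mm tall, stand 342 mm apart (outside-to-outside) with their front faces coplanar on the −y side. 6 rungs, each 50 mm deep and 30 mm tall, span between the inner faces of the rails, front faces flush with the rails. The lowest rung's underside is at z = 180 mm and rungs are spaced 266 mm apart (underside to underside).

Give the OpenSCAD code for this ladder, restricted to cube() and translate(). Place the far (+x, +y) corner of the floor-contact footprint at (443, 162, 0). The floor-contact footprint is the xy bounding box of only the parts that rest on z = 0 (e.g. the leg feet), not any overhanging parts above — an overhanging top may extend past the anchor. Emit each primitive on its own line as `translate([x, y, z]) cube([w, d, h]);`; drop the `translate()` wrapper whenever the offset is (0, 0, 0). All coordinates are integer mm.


translate([101, 112, 0]) cube([44, 50, 1667]);
translate([399, 112, 0]) cube([44, 50, 1667]);
translate([145, 112, 180]) cube([254, 50, 30]);
translate([145, 112, 446]) cube([254, 50, 30]);
translate([145, 112, 712]) cube([254, 50, 30]);
translate([145, 112, 978]) cube([254, 50, 30]);
translate([145, 112, 1244]) cube([254, 50, 30]);
translate([145, 112, 1510]) cube([254, 50, 30]);


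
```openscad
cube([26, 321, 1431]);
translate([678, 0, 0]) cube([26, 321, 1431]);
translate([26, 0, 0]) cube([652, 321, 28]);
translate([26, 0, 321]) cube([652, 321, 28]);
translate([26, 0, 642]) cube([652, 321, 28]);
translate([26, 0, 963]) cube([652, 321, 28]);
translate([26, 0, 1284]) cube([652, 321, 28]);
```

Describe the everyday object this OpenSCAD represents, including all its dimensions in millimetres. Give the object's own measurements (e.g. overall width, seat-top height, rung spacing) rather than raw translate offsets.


An open bookshelf. Two side panels, each 26 mm thick, 321 mm deep and 1431 mm tall, stand 704 mm apart (outside-to-outside). Between them sit 5 shelves, each 28 mm thick and 321 mm deep, spanning the full gap between the sides. The bottom shelf rests on the floor (its underside at z = 0) and the clear gap between one shelf's top and the next shelf's underside is 293 mm.


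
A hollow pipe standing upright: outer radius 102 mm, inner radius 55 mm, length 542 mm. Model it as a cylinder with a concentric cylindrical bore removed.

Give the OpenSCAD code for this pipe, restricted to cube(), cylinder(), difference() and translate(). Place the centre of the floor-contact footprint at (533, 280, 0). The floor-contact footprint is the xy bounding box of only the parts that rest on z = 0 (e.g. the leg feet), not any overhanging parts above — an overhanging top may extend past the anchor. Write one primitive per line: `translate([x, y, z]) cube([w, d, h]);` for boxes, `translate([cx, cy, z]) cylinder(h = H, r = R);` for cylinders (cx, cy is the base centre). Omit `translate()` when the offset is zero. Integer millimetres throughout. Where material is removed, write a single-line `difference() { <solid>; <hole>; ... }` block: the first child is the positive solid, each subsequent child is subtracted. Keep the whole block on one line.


difference() { translate([533, 280, 0]) cylinder(h = 542, r = 102); translate([533, 280, 0]) cylinder(h = 542, r = 55); }


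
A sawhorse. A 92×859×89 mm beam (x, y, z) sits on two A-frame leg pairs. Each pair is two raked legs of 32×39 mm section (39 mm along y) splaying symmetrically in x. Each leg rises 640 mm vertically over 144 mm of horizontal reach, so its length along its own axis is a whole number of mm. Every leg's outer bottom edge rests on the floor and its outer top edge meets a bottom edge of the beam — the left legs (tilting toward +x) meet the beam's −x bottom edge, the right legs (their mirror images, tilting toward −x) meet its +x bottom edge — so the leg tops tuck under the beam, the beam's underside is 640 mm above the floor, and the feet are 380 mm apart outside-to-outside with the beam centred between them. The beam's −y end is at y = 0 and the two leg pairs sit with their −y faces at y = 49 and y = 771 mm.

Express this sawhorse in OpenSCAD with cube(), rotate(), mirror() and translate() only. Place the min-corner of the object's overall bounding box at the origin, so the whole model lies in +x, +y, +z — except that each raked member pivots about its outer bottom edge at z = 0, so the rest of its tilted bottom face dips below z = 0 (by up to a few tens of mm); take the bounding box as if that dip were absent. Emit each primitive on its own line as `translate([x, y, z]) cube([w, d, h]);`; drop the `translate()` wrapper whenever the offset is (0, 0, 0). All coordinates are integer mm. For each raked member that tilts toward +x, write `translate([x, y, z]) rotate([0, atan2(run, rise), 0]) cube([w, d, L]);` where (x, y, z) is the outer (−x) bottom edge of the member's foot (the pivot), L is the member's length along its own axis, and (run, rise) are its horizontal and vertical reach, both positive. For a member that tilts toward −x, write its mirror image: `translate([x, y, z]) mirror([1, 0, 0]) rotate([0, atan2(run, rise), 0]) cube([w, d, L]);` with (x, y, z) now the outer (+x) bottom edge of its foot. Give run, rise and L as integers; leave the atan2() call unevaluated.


translate([144, 0, 640]) cube([92, 859, 89]);
translate([0, 49, 0]) rotate([0, atan2(144, 640), 0]) cube([32, 39, 656]);
translate([380, 49, 0]) mirror([1, 0, 0]) rotate([0, atan2(144, 640), 0]) cube([32, 39, 656]);
translate([0, 771, 0]) rotate([0, atan2(144, 640), 0]) cube([32, 39, 656]);
translate([380, 771, 0]) mirror([1, 0, 0]) rotate([0, atan2(144, 640), 0]) cube([32, 39, 656]);


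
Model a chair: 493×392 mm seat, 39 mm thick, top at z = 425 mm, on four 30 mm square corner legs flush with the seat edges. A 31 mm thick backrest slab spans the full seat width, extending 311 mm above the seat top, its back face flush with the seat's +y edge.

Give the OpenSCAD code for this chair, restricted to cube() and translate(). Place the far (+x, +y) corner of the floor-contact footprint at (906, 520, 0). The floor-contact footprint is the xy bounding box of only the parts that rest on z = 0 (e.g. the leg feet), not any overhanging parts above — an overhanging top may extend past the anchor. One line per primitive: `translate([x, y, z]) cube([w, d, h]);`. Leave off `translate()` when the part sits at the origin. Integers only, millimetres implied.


translate([413, 128, 386]) cube([493, 392, 39]);
translate([413, 128, 0]) cube([30, 30, 386]);
translate([876, 128, 0]) cube([30, 30, 386]);
translate([413, 490, 0]) cube([30, 30, 386]);
translate([876, 490, 0]) cube([30, 30, 386]);
translate([413, 489, 425]) cube([493, 31, 311]);


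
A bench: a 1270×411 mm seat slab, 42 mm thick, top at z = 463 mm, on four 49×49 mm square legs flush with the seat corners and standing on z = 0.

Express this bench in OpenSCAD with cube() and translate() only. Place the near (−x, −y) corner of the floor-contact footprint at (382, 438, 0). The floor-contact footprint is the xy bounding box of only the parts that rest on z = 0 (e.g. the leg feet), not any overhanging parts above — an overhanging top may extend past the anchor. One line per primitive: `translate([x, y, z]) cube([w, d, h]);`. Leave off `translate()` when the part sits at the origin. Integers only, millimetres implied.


translate([382, 438, 421]) cube([1270, 411, 42]);
translate([382, 438, 0]) cube([49, 49, 421]);
translate([382, 800, 0]) cube([49, 49, 421]);
translate([1603, 438, 0]) cube([49, 49, 421]);
translate([1603, 800, 0]) cube([49, 49, 421]);


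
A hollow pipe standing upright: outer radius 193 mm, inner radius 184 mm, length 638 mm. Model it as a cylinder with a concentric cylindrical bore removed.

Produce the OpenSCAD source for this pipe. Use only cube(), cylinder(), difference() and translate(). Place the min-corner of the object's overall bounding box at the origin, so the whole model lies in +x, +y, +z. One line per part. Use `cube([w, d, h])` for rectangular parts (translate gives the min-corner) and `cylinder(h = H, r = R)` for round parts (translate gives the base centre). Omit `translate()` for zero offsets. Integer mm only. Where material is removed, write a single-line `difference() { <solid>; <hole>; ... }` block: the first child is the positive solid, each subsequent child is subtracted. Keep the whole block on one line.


difference() { translate([193, 193, 0]) cylinder(h = 638, r = 193); translate([193, 193, 0]) cylinder(h = 638, r = 184); }


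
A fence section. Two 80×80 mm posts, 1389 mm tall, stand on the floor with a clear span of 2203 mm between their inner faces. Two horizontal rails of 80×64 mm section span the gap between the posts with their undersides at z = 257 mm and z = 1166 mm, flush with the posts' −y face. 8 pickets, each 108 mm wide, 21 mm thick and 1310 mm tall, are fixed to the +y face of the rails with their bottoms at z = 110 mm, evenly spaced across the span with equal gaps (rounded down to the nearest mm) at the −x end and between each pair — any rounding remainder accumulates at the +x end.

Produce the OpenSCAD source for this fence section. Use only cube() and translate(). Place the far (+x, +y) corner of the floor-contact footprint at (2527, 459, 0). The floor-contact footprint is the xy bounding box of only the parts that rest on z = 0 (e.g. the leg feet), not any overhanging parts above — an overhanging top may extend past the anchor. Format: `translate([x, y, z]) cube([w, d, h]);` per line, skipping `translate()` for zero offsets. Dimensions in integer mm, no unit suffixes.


translate([164, 379, 0]) cube([80, 80, 1389]);
translate([2447, 379, 0]) cube([80, 80, 1389]);
translate([244, 379, 257]) cube([2203, 80, 64]);
translate([244, 379, 1166]) cube([2203, 80, 64]);
translate([392, 459, 110]) cube([108, 21, 1310]);
translate([648, 459, 110]) cube([108, 21, 1310]);
translate([904, 459, 110]) cube([108, 21, 1310]);
translate([1160, 459, 110]) cube([108, 21, 1310]);
translate([1416, 459, 110]) cube([108, 21, 1310]);
translate([1672, 459, 110]) cube([108, 21, 1310]);
translate([1928, 459, 110]) cube([108, 21, 1310]);
translate([2184, 459, 110]) cube([108, 21, 1310]);


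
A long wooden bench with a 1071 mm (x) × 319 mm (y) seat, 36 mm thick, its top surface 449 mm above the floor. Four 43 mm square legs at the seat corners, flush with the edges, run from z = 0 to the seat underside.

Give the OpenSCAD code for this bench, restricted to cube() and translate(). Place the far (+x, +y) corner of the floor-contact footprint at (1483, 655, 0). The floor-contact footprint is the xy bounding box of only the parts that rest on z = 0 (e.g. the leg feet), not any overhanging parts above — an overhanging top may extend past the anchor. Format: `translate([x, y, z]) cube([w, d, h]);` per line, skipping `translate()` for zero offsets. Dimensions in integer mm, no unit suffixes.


// leg_h = 449 − 36 = 413
translate([412, 336, 413]) cube([1071, 319, 36]);
translate([412, 336, 0]) cube([43, 43, 413]);
translate([412, 612, 0]) cube([43, 43, 413]);
translate([1440, 336, 0]) cube([43, 43, 413]);
translate([1440, 612, 0]) cube([43, 43, 413]);


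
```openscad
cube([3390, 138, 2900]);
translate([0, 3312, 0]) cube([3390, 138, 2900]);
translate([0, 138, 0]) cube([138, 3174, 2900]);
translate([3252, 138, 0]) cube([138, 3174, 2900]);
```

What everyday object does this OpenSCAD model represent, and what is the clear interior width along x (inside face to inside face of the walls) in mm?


A house (or room) frame. The interior width is 3114 mm.

Four 2900 mm walls enclosing a rectangle with no floor or roof — a room or house frame. Outside width is 3390 mm and wall thickness is 138 mm, so the interior width is 3390 − 2 × 138 = 3114 mm.


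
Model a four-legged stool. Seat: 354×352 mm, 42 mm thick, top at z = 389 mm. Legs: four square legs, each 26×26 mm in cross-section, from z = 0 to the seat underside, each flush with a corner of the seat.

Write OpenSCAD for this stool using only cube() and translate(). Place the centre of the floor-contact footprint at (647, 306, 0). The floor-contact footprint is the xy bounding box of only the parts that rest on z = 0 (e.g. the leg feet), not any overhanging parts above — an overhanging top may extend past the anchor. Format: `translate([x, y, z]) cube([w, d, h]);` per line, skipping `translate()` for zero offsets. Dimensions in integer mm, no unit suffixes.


translate([470, 130, 347]) cube([354, 352, 42]);
translate([470, 130, 0]) cube([26, 26, 347]);
translate([798, 130, 0]) cube([26, 26, 347]);
translate([470, 456, 0]) cube([26, 26, 347]);
translate([798, 456, 0]) cube([26, 26, 347]);


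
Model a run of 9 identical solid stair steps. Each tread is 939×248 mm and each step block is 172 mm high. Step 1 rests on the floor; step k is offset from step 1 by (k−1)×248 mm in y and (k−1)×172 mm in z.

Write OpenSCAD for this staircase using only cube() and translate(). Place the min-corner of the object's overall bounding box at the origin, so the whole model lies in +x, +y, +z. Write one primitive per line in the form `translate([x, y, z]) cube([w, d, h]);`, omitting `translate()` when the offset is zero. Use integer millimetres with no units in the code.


cube([939, 248, 172]);
translate([0, 248, 172]) cube([939, 248, 172]);
translate([0, 496, 344]) cube([939, 248, 172]);
translate([0, 744, 516]) cube([939, 248, 172]);
translate([0, 992, 688]) cube([939, 248, 172]);
translate([0, 1240, 860]) cube([939, 248, 172]);
translate([0, 1488, 1032]) cube([939, 248, 172]);
translate([0, 1736, 1204]) cube([939, 248, 172]);
translate([0, 1984, 1376]) cube([939, 248, 172]);


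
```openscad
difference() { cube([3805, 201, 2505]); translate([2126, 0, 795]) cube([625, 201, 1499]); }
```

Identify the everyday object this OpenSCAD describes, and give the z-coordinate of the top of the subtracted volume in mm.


A wall with a window opening. The window head height is 2294 mm.

A wall with a rectangular opening subtracted — a window. Sill at z = 795, opening 1499 mm tall, so the head is at 795 + 1499 = 2294 mm.


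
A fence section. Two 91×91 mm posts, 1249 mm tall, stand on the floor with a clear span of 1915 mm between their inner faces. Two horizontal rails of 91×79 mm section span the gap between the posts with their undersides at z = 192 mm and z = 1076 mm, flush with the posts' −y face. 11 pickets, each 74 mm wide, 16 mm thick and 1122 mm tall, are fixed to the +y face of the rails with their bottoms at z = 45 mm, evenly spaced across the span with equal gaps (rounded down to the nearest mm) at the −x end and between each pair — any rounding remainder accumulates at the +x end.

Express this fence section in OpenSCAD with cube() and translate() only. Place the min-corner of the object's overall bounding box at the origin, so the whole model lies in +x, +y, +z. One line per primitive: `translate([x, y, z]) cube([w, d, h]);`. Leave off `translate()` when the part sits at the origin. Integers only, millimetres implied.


cube([91, 91, 1249]);
translate([2006, 0, 0]) cube([91, 91, 1249]);
translate([91, 0, 192]) cube([1915, 91, 79]);
translate([91, 0, 1076]) cube([1915, 91, 79]);
translate([182, 91, 45]) cube([74, 16, 1122]);
translate([347, 91, 45]) cube([74, 16, 1122]);
translate([512, 91, 45]) cube([74, 16, 1122]);
translate([677, 91, 45]) cube([74, 16, 1122]);
translate([842, 91, 45]) cube([74, 16, 1122]);
translate([1007, 91, 45]) cube([74, 16, 1122]);
translate([1172, 91, 45]) cube([74, 16, 1122]);
translate([1337, 91, 45]) cube([74, 16, 1122]);
translate([1502, 91, 45]) cube([74, 16, 1122]);
translate([1667, 91, 45]) cube([74, 16, 1122]);
translate([1832, 91, 45]) cube([74, 16, 1122]);
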